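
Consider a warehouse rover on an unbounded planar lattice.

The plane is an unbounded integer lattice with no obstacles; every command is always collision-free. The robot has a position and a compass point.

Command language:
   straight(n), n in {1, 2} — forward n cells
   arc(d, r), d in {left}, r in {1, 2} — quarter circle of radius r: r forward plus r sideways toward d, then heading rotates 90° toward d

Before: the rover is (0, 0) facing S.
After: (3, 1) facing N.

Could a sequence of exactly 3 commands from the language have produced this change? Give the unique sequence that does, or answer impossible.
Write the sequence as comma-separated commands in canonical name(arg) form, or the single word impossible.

arc(left, 2), arc(left, 1), straight(2)

key: running straight(2) before arc(left, 2) would end elsewhere — order is forced
initial: (0, 0) facing S
[1] after arc(left, 2): (2, -2) facing E
[2] after arc(left, 1): (3, -1) facing N
[3] after straight(2): (3, 1) facing N
no other 3-command option fits: unique.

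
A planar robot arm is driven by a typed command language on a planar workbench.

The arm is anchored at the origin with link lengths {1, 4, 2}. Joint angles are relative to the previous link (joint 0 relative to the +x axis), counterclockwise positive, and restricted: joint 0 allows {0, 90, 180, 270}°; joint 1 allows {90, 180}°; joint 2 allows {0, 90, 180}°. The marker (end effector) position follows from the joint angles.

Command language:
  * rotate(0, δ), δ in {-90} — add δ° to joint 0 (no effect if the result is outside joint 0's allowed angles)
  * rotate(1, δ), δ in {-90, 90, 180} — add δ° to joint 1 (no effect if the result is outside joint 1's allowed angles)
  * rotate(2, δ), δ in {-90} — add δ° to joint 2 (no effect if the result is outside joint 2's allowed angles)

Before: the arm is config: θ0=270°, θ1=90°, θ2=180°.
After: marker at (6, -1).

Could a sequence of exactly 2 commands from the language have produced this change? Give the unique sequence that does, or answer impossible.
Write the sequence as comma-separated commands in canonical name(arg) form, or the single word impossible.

t0: config: θ0=270°, θ1=90°, θ2=180°
t=1 rotate(2, -90) ⇒ config: θ0=270°, θ1=90°, θ2=90°
t=2 rotate(2, -90) ⇒ config: θ0=270°, θ1=90°, θ2=0°
uniquely the one of 25 2-step routes that fits.

rotate(2, -90), rotate(2, -90)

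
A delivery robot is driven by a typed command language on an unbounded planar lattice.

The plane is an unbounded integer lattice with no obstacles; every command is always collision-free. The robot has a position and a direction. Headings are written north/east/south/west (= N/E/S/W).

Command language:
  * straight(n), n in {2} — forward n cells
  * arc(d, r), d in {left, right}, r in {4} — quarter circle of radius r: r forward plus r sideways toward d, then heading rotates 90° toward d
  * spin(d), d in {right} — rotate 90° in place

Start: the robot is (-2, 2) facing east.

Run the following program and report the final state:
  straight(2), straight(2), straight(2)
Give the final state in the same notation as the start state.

(4, 2) facing east

t0: (-2, 2) facing east
[1] after straight(2): (0, 2) facing east
[2] after straight(2): (2, 2) facing east
[3] after straight(2): (4, 2) facing east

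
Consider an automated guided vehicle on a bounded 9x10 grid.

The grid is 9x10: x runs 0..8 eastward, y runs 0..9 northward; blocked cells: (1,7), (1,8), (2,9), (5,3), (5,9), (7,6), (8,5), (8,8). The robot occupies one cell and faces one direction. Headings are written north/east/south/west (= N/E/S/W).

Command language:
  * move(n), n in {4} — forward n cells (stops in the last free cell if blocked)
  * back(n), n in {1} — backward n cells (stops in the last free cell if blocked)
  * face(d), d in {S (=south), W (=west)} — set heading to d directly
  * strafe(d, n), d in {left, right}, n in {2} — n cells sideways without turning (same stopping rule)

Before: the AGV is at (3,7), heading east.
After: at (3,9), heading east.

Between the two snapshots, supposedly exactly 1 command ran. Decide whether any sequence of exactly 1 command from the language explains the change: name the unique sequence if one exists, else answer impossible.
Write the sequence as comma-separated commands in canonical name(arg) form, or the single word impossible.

key: heading stays E — the single command does not turn
t0: at (3,7), heading east
1. strafe(left, 2) → at (3,9), heading east
no rival 1-sequence matches.

strafe(left, 2)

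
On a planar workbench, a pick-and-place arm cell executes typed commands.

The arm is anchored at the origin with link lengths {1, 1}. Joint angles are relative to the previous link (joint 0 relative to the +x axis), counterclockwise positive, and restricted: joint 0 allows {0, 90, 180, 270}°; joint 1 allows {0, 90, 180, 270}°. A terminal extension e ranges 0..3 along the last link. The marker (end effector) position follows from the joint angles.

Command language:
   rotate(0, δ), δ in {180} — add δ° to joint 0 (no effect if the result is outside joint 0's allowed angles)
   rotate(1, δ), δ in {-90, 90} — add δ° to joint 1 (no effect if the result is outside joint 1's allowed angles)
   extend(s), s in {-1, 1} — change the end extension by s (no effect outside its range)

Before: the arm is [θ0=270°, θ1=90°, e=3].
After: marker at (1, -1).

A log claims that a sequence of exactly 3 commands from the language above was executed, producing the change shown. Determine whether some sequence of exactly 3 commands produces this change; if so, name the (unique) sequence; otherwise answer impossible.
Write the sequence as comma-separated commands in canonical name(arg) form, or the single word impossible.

extend(-1), extend(-1), extend(-1)

begin: [θ0=270°, θ1=90°, e=3]
1. extend(-1) → [θ0=270°, θ1=90°, e=2]
2. extend(-1) → [θ0=270°, θ1=90°, e=1]
3. extend(-1) → [θ0=270°, θ1=90°, e=0]
no other 3-command option fits: unique.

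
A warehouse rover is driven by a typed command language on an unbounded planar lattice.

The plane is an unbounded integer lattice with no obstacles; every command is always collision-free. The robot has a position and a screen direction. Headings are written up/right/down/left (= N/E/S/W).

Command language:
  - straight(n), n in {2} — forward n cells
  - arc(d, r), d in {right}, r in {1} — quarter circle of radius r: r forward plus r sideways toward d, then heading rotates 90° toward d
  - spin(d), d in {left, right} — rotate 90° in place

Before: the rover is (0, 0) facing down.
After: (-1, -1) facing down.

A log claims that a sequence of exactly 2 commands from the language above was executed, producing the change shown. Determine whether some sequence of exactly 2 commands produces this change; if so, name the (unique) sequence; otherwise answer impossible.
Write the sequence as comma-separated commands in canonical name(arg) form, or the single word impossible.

arc(right, 1), spin(left)

key: still facing S at the end — net rotation zero over 2 steps
from: (0, 0) facing down
[1] after arc(right, 1): (-1, -1) facing left
[2] after spin(left): (-1, -1) facing down
uniquely the one of 16 2-step routes that fits.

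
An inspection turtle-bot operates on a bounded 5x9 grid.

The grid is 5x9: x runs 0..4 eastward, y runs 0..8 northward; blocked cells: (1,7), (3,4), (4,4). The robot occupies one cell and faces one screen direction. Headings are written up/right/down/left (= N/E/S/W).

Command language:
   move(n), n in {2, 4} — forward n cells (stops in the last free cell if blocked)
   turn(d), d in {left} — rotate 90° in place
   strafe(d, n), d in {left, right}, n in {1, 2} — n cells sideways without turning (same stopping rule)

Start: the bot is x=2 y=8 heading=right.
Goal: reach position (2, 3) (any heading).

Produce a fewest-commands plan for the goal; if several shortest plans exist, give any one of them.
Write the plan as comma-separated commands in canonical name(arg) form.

strafe(right, 1), strafe(right, 2), strafe(right, 2)

initial: x=2 y=8 heading=right
t=1 strafe(right, 1) ⇒ x=2 y=7 heading=right
t=2 strafe(right, 2) ⇒ x=2 y=5 heading=right
t=3 strafe(right, 2) ⇒ x=2 y=3 heading=right
no 2-step plan works, so 3 is optimal.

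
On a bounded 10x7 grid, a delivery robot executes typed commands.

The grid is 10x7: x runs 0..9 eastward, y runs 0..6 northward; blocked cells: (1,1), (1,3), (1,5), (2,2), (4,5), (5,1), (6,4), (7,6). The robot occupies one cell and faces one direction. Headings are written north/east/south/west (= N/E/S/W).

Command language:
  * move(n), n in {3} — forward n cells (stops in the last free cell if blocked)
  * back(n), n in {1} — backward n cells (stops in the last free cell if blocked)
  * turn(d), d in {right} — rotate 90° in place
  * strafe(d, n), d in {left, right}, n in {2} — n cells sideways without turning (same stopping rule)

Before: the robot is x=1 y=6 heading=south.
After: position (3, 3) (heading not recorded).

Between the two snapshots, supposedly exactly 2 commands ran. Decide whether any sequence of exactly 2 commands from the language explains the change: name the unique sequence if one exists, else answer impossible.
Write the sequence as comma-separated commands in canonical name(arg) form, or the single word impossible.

key: running move(3) before strafe(left, 2) would end elsewhere — order is forced
initial: x=1 y=6 heading=south
step 1 (strafe(left, 2)): x=3 y=6 heading=south
step 2 (move(3)): x=3 y=3 heading=south
all 25 alternatives checked — unique.

strafe(left, 2), move(3)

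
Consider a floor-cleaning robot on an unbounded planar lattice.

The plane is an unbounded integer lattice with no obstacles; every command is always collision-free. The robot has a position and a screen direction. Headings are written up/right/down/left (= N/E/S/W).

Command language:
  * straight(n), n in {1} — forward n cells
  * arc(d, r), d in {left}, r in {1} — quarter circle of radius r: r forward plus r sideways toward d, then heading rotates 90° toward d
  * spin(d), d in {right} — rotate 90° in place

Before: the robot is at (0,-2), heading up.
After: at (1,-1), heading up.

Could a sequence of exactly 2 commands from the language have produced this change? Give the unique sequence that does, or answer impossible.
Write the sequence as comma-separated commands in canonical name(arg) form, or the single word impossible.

key: running arc(left, 1) before spin(right) would end elsewhere — order is forced
start: at (0,-2), heading up
step 1 (spin(right)): at (0,-2), heading right
step 2 (arc(left, 1)): at (1,-1), heading up
all 9 alternatives checked — unique.

spin(right), arc(left, 1)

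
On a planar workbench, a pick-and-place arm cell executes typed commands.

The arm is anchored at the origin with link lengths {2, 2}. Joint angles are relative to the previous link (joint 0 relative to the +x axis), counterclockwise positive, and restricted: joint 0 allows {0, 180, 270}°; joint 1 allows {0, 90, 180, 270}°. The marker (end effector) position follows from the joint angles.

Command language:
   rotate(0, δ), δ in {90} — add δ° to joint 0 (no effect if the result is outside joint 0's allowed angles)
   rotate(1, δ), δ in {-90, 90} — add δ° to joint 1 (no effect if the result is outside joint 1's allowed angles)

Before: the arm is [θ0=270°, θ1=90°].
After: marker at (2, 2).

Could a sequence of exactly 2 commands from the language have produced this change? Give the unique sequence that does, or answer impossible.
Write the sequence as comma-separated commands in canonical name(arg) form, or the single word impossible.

rotate(0, 90), rotate(0, 90)

begin: [θ0=270°, θ1=90°]
1. rotate(0, 90) → [θ0=0°, θ1=90°]
2. rotate(0, 90) → [θ0=0°, θ1=90°]
all 9 alternatives checked — unique.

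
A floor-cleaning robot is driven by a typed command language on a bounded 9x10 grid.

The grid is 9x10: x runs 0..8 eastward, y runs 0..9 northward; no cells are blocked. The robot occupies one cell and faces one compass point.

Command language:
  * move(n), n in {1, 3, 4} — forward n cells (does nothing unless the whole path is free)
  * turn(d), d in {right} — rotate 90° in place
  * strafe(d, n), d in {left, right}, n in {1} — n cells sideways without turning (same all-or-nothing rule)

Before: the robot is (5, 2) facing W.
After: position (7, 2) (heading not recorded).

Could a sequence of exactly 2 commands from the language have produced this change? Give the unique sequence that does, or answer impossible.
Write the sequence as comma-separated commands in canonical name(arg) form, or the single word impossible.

impossible

checked all 2-command options: none fits.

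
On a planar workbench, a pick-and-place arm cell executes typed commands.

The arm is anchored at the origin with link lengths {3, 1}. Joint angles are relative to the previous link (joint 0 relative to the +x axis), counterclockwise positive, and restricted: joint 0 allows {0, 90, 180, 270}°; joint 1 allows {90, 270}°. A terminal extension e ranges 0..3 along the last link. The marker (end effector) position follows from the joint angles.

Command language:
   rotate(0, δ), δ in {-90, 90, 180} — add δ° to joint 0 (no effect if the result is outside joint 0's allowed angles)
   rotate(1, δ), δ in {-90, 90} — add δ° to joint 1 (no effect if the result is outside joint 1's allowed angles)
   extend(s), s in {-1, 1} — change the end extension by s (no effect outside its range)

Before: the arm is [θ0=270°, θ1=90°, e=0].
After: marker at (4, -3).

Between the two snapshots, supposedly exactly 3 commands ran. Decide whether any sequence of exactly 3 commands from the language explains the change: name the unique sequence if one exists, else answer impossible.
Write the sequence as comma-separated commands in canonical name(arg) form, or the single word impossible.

initial: [θ0=270°, θ1=90°, e=0]
1. extend(1) → [θ0=270°, θ1=90°, e=1]
2. extend(1) → [θ0=270°, θ1=90°, e=2]
3. extend(1) → [θ0=270°, θ1=90°, e=3]
all 343 alternatives checked — unique.

extend(1), extend(1), extend(1)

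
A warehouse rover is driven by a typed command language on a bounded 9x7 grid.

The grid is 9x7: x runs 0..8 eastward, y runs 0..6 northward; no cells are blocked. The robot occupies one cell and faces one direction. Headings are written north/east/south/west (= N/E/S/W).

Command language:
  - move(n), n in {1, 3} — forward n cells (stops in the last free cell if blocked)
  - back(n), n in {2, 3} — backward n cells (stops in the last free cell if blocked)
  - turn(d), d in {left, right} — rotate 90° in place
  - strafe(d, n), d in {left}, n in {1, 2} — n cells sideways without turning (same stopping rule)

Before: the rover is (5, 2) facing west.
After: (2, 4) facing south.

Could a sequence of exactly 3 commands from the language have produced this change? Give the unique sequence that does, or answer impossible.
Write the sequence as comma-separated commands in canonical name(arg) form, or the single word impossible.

move(3), turn(left), back(2)

key: position moved to (2,4) AND the heading swung to S — translation plus rotation needed
start: (5, 2) facing west
[1] after move(3): (2, 2) facing west
[2] after turn(left): (2, 2) facing south
[3] after back(2): (2, 4) facing south
uniquely the one of 512 3-step routes that fits.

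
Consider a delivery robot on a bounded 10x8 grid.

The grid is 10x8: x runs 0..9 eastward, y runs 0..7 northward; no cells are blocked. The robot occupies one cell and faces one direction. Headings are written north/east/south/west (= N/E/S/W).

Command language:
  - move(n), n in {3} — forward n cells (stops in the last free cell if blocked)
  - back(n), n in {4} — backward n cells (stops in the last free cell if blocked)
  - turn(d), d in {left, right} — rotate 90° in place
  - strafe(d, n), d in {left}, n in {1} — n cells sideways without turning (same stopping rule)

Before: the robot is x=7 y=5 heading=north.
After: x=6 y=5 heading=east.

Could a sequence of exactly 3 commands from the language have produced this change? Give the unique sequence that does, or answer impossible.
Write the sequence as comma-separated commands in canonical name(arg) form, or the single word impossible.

turn(right), back(4), move(3)

key: position moved to (6,5) AND the heading swung to E — translation plus rotation needed
from: x=7 y=5 heading=north
[1] after turn(right): x=7 y=5 heading=east
[2] after back(4): x=3 y=5 heading=east
[3] after move(3): x=6 y=5 heading=east
no rival 3-sequence matches.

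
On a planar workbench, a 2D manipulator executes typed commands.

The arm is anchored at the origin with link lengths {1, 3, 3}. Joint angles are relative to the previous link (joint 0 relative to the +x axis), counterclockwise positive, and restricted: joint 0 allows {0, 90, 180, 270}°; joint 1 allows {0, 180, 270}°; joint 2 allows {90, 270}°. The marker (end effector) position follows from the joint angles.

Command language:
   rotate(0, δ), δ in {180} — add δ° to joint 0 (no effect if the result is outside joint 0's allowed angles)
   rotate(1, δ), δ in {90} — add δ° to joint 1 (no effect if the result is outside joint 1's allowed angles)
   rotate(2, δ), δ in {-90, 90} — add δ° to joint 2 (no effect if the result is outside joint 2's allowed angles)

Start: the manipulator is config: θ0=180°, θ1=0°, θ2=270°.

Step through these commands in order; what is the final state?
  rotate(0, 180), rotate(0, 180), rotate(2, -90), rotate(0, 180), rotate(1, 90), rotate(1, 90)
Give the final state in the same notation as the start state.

config: θ0=0°, θ1=0°, θ2=270°

t0: config: θ0=180°, θ1=0°, θ2=270°
step 1 (rotate(0, 180)): config: θ0=0°, θ1=0°, θ2=270°
step 2 (rotate(0, 180)): config: θ0=180°, θ1=0°, θ2=270°
step 3 (rotate(2, -90)): config: θ0=180°, θ1=0°, θ2=270°
step 4 (rotate(0, 180)): config: θ0=0°, θ1=0°, θ2=270°
step 5 (rotate(1, 90)): config: θ0=0°, θ1=0°, θ2=270°
step 6 (rotate(1, 90)): config: θ0=0°, θ1=0°, θ2=270°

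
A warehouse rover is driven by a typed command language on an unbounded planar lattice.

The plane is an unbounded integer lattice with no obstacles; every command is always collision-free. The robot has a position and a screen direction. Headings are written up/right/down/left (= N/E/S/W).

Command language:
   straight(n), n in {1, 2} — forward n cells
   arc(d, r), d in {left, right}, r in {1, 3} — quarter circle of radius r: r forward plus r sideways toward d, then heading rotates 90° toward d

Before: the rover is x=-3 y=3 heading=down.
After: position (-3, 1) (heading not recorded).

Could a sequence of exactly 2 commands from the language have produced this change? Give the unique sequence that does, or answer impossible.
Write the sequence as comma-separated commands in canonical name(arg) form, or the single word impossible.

begin: x=-3 y=3 heading=down
step 1 (straight(1)): x=-3 y=2 heading=down
step 2 (straight(1)): x=-3 y=1 heading=down
all 36 alternatives checked — unique.

straight(1), straight(1)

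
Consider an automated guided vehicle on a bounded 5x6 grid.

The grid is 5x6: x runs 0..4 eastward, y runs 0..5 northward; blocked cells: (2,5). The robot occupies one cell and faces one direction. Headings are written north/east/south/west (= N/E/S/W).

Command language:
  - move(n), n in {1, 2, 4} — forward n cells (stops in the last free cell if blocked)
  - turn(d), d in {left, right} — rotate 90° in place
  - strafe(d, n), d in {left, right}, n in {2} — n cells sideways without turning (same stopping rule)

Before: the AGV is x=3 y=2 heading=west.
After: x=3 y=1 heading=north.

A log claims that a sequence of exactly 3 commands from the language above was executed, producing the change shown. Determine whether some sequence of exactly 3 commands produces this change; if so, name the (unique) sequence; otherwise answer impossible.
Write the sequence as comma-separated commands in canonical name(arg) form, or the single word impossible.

strafe(left, 2), turn(right), move(1)

key: cell and facing (now N) both changed — the 3 commands mix motion and turning
from: x=3 y=2 heading=west
[1] after strafe(left, 2): x=3 y=0 heading=west
[2] after turn(right): x=3 y=0 heading=north
[3] after move(1): x=3 y=1 heading=north
no other 3-command option fits: unique.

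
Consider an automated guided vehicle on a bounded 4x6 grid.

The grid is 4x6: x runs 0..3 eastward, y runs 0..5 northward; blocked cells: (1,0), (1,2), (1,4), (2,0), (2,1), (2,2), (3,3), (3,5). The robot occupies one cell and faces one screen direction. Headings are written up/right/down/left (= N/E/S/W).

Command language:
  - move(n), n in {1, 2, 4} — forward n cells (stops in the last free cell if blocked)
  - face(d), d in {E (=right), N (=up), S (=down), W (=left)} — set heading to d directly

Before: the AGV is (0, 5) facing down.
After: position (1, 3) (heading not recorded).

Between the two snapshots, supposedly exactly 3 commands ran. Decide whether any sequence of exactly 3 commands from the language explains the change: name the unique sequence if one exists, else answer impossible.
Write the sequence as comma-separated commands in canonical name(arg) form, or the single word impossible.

key: order matters: swapping move(2) and move(1) lands elsewhere
t0: (0, 5) facing down
1. move(2) → (0, 3) facing down
2. face(E) → (0, 3) facing right
3. move(1) → (1, 3) facing right
no rival 3-sequence matches.

move(2), face(E), move(1)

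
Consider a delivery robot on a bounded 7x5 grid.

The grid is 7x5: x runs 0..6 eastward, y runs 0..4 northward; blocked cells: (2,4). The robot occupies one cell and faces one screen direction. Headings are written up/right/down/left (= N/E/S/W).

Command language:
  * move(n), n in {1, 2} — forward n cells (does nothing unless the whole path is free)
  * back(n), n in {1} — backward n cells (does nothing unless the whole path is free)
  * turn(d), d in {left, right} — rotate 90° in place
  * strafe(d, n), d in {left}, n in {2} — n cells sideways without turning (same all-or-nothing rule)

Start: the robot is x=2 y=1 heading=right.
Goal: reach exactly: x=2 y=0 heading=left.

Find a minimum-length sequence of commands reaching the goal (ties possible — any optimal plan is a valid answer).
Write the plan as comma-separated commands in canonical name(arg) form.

from: x=2 y=1 heading=right
t=1 turn(left) ⇒ x=2 y=1 heading=up
t=2 back(1) ⇒ x=2 y=0 heading=up
t=3 turn(left) ⇒ x=2 y=0 heading=left
shorter routes all fall short; 3 is best.

turn(left), back(1), turn(left)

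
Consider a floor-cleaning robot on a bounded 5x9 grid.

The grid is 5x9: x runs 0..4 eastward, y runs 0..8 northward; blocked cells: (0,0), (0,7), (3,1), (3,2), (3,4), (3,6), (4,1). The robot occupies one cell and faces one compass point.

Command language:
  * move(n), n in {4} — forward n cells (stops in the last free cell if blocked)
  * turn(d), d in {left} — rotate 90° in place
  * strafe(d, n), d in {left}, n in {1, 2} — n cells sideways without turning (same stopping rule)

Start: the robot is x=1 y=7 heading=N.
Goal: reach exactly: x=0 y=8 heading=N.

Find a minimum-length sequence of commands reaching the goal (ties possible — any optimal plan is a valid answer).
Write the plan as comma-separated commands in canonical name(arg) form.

t0: x=1 y=7 heading=N
[1] after move(4): x=1 y=8 heading=N
[2] after strafe(left, 1): x=0 y=8 heading=N
nothing shorter than 2 reaches the goal.

move(4), strafe(left, 1)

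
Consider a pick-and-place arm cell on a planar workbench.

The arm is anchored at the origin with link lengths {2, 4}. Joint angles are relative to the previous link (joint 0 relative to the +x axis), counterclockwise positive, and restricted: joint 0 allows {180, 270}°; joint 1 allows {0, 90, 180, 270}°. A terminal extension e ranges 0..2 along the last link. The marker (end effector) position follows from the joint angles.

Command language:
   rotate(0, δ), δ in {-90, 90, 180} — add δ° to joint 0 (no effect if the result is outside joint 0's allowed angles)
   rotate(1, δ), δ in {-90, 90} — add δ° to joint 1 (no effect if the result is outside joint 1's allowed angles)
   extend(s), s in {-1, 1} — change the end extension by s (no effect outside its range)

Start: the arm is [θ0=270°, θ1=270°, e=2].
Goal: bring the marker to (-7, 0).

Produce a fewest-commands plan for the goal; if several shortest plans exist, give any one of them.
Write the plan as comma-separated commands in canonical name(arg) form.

rotate(0, -90), rotate(1, 90), extend(-1)

t0: [θ0=270°, θ1=270°, e=2]
t=1 rotate(0, -90) ⇒ [θ0=180°, θ1=270°, e=2]
t=2 rotate(1, 90) ⇒ [θ0=180°, θ1=0°, e=2]
t=3 extend(-1) ⇒ [θ0=180°, θ1=0°, e=1]
nothing shorter than 3 reaches the goal.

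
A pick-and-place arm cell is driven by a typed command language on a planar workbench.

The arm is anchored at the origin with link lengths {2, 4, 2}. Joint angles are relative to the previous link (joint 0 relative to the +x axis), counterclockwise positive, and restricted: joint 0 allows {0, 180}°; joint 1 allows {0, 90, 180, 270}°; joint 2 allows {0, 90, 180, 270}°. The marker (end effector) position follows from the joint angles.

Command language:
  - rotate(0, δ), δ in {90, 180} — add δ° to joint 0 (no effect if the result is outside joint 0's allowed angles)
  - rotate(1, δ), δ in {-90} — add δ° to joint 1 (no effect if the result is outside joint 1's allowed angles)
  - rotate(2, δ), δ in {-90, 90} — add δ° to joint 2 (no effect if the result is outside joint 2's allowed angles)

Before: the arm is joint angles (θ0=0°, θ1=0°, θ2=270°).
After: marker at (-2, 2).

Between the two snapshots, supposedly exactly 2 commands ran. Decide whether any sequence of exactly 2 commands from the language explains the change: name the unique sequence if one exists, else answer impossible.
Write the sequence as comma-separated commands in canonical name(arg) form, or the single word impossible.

from: joint angles (θ0=0°, θ1=0°, θ2=270°)
[1] after rotate(1, -90): joint angles (θ0=0°, θ1=270°, θ2=270°)
[2] after rotate(1, -90): joint angles (θ0=0°, θ1=180°, θ2=270°)
no rival 2-sequence matches.

rotate(1, -90), rotate(1, -90)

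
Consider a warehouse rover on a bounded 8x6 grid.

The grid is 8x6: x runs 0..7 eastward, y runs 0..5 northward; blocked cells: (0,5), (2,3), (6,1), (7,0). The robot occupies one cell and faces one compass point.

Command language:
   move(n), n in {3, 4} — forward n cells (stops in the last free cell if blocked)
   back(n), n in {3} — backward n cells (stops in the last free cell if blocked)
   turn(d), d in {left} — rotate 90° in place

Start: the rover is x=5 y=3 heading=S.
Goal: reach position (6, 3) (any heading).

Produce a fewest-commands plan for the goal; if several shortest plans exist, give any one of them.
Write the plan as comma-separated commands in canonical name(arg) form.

turn(left), back(3), move(3)

begin: x=5 y=3 heading=S
1. turn(left) → x=5 y=3 heading=E
2. back(3) → x=3 y=3 heading=E
3. move(3) → x=6 y=3 heading=E
nothing shorter than 3 reaches the goal.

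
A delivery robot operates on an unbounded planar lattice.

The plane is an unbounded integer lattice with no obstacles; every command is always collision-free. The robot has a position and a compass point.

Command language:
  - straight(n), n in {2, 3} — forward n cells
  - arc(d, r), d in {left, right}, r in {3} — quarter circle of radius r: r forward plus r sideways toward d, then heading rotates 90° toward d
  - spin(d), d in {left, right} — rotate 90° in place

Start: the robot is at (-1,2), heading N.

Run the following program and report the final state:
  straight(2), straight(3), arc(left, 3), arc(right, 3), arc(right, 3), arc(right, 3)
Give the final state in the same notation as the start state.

initial: at (-1,2), heading N
step 1 (straight(2)): at (-1,4), heading N
step 2 (straight(3)): at (-1,7), heading N
step 3 (arc(left, 3)): at (-4,10), heading W
step 4 (arc(right, 3)): at (-7,13), heading N
step 5 (arc(right, 3)): at (-4,16), heading E
step 6 (arc(right, 3)): at (-1,13), heading S

at (-1,13), heading S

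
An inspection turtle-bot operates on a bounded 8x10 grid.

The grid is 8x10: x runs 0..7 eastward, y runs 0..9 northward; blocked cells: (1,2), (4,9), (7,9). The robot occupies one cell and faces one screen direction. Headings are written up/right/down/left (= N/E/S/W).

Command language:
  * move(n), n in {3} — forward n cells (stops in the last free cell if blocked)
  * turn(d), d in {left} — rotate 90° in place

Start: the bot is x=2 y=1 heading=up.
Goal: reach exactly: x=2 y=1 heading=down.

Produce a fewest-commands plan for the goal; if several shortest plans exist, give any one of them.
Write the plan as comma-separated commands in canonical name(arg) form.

start: x=2 y=1 heading=up
step 1 (turn(left)): x=2 y=1 heading=left
step 2 (turn(left)): x=2 y=1 heading=down
no 1-step plan works, so 2 is optimal.

turn(left), turn(left)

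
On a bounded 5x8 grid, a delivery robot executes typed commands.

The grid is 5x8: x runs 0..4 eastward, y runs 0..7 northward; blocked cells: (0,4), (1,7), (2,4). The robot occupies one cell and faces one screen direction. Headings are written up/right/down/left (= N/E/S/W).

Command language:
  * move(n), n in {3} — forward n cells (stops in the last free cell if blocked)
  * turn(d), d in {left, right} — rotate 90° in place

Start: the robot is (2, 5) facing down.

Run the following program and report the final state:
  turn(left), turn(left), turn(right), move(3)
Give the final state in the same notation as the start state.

initial: (2, 5) facing down
t=1 turn(left) ⇒ (2, 5) facing right
t=2 turn(left) ⇒ (2, 5) facing up
t=3 turn(right) ⇒ (2, 5) facing right
t=4 move(3) ⇒ (4, 5) facing right

(4, 5) facing right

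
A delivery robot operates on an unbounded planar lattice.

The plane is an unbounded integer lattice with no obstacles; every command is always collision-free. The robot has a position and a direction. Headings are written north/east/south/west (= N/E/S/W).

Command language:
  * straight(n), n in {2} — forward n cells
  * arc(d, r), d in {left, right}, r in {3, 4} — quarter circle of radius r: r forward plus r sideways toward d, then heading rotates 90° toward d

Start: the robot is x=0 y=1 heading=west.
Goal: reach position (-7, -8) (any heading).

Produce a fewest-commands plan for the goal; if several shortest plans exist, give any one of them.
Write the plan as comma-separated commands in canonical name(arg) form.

arc(left, 4), straight(2), arc(right, 3)

initial: x=0 y=1 heading=west
t=1 arc(left, 4) ⇒ x=-4 y=-3 heading=south
t=2 straight(2) ⇒ x=-4 y=-5 heading=south
t=3 arc(right, 3) ⇒ x=-7 y=-8 heading=west
shorter routes all fall short; 3 is best.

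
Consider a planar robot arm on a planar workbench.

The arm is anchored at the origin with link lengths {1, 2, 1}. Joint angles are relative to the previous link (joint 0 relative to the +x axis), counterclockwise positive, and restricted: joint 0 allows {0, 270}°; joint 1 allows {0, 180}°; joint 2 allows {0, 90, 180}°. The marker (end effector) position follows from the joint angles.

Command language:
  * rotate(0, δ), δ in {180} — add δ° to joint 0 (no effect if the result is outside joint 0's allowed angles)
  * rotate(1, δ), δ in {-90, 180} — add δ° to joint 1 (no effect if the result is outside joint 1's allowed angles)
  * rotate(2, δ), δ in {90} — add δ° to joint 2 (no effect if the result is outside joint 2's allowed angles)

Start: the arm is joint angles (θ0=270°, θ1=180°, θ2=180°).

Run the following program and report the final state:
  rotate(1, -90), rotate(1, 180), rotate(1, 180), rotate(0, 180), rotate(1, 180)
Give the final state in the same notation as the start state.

start: joint angles (θ0=270°, θ1=180°, θ2=180°)
1. rotate(1, -90) → joint angles (θ0=270°, θ1=180°, θ2=180°)
2. rotate(1, 180) → joint angles (θ0=270°, θ1=0°, θ2=180°)
3. rotate(1, 180) → joint angles (θ0=270°, θ1=180°, θ2=180°)
4. rotate(0, 180) → joint angles (θ0=270°, θ1=180°, θ2=180°)
5. rotate(1, 180) → joint angles (θ0=270°, θ1=0°, θ2=180°)

joint angles (θ0=270°, θ1=0°, θ2=180°)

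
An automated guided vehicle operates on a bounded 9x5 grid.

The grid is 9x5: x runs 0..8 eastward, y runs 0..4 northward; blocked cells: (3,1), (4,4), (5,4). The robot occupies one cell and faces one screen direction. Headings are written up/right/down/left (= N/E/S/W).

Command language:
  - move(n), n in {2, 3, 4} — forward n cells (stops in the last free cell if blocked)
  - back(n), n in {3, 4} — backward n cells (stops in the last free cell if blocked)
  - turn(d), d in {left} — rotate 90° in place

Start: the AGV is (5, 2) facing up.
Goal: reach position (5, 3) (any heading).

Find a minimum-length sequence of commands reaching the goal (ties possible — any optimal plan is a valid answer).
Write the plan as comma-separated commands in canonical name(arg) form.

move(2)

begin: (5, 2) facing up
1. move(2) → (5, 3) facing up
no 0-step plan works, so 1 is optimal.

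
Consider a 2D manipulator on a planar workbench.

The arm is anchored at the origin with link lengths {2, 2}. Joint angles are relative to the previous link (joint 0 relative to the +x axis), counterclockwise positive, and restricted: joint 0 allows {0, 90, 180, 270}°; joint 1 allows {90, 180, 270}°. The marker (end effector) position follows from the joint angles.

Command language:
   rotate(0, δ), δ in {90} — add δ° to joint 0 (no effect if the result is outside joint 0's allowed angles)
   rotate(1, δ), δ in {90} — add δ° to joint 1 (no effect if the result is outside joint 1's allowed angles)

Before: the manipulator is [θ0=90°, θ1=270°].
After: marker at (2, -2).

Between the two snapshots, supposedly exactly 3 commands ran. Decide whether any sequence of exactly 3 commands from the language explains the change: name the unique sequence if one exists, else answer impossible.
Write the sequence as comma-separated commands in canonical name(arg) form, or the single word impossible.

rotate(0, 90), rotate(0, 90), rotate(0, 90)

start: [θ0=90°, θ1=270°]
t=1 rotate(0, 90) ⇒ [θ0=180°, θ1=270°]
t=2 rotate(0, 90) ⇒ [θ0=270°, θ1=270°]
t=3 rotate(0, 90) ⇒ [θ0=0°, θ1=270°]
no rival 3-sequence matches.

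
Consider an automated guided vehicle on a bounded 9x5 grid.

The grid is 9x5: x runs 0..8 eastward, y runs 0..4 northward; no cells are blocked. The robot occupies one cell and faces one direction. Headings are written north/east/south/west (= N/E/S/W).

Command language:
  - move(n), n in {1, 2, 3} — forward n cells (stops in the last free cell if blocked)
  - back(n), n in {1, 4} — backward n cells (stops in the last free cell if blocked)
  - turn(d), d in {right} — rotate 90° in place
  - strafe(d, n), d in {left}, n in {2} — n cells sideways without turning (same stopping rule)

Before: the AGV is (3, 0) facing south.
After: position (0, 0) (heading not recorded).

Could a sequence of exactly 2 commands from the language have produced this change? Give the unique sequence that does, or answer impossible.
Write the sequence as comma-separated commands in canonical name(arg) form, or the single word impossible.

key: order matters: swapping turn(right) and move(3) lands elsewhere
initial: (3, 0) facing south
1. turn(right) → (3, 0) facing west
2. move(3) → (0, 0) facing west
all 49 alternatives checked — unique.

turn(right), move(3)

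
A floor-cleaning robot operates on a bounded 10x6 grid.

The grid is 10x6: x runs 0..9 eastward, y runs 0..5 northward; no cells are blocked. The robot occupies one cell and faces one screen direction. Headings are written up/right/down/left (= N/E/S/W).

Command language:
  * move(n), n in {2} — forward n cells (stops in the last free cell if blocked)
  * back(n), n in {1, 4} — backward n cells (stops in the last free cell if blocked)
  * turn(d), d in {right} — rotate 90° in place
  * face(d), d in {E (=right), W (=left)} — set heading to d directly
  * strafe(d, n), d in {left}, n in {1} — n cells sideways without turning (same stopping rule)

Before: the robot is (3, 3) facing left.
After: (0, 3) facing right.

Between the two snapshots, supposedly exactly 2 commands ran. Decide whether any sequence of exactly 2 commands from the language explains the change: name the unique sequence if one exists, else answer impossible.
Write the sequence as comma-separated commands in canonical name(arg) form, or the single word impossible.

face(E), back(4)

key: back(4) runs into the grid edge before its full distance
from: (3, 3) facing left
t=1 face(E) ⇒ (3, 3) facing right
t=2 back(4) ⇒ (0, 3) facing right
no rival 2-sequence matches.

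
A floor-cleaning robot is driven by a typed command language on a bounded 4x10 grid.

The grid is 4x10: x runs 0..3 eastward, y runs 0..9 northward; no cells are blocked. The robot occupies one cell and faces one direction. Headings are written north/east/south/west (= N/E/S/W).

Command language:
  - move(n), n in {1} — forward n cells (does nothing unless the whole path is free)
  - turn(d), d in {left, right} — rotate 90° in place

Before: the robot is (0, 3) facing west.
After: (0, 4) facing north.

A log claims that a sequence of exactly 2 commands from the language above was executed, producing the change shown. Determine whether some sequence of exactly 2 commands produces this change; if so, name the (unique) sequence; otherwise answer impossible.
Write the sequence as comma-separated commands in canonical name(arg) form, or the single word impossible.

turn(right), move(1)

key: running move(1) before turn(right) would end elsewhere — order is forced
start: (0, 3) facing west
[1] after turn(right): (0, 3) facing north
[2] after move(1): (0, 4) facing north
no other 2-command option fits: unique.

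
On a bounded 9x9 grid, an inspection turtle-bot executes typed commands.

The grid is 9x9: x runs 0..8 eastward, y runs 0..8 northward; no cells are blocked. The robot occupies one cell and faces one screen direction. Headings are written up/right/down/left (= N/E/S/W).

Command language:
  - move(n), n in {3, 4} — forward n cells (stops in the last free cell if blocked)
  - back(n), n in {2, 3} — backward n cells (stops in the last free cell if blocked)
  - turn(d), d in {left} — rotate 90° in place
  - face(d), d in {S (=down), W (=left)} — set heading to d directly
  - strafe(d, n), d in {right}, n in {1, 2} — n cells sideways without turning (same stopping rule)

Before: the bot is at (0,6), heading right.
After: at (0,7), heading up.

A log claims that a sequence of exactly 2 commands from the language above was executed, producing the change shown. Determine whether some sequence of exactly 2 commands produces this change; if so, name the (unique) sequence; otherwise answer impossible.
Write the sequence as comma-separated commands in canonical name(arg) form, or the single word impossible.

impossible

every 2-command combo misses the target.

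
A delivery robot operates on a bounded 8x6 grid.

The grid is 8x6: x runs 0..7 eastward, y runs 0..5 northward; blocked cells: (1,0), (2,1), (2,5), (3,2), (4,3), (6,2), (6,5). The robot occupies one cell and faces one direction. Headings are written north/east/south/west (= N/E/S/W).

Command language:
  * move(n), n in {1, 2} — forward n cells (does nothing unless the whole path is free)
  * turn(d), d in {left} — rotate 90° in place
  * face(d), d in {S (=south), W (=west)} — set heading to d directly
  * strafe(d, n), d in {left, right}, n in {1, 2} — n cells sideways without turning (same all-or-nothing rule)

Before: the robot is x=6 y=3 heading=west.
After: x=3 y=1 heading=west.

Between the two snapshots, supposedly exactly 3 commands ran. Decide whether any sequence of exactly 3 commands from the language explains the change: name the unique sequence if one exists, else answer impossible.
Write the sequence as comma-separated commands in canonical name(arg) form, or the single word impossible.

move(1), strafe(left, 2), move(2)

key: order matters: swapping move(1) and move(2) lands elsewhere
from: x=6 y=3 heading=west
1. move(1) → x=5 y=3 heading=west
2. strafe(left, 2) → x=5 y=1 heading=west
3. move(2) → x=3 y=1 heading=west
no other 3-command option fits: unique.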